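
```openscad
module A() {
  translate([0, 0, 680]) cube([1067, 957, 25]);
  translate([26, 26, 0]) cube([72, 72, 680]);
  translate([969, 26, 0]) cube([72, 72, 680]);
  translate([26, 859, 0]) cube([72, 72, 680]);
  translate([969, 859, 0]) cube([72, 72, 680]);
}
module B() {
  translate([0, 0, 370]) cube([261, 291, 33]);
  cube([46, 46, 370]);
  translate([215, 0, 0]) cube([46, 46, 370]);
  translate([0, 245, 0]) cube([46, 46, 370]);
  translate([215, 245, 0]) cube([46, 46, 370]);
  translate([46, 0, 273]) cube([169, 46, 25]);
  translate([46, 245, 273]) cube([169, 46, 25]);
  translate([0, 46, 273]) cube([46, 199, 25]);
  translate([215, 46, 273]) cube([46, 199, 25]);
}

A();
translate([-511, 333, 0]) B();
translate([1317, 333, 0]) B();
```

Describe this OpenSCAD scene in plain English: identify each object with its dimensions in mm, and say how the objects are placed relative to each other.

A is a rectangular dining table. The top is 1067×957×25 mm with its upper surface at z = 705 mm. It stands on four 72×72 mm square legs, each inset 26 mm from the nearest pair of top edges, running from the floor to the underside of the top.

B is a four-legged stool. The seat is a 261×291×33 mm slab whose top surface is at z = 403 mm; four square legs, each 46×46 mm in cross-section, run from the floor (z = 0) to the underside of the seat, each flush with a corner of the seat. Four stretchers, 46 mm wide and 25 mm tall, connect adjacent legs with their undersides at z = 273 mm, each running between the inner faces of the legs it joins and aligned with the legs' outer faces on the other axis.

Two stools sit around the table at the −x, +x sides.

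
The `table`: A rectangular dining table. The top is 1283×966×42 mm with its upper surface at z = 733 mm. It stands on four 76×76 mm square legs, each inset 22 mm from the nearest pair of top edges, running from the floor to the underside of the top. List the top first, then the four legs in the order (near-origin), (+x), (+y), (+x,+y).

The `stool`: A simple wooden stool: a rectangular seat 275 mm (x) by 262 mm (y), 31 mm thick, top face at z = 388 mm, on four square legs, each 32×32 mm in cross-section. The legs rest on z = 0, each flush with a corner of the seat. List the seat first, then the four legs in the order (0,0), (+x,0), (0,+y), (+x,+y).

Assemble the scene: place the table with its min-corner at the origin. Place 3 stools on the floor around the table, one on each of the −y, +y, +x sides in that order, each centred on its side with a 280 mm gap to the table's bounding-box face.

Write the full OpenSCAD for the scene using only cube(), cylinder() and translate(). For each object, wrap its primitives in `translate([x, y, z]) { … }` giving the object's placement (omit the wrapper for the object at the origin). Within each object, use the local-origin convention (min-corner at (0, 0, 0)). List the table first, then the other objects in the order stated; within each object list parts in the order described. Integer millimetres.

translate([0, 0, 691]) cube([1283, 966, 42]);
translate([22, 22, 0]) cube([76, 76, 691]);
translate([1185, 22, 0]) cube([76, 76, 691]);
translate([22, 868, 0]) cube([76, 76, 691]);
translate([1185, 868, 0]) cube([76, 76, 691]);
translate([504, -542, 0]) {
  translate([0, 0, 357]) cube([275, 262, 31]);
  cube([32, 32, 357]);
  translate([243, 0, 0]) cube([32, 32, 357]);
  translate([0, 230, 0]) cube([32, 32, 357]);
  translate([243, 230, 0]) cube([32, 32, 357]);
}
translate([504, 1246, 0]) {
  translate([0, 0, 357]) cube([275, 262, 31]);
  cube([32, 32, 357]);
  translate([243, 0, 0]) cube([32, 32, 357]);
  translate([0, 230, 0]) cube([32, 32, 357]);
  translate([243, 230, 0]) cube([32, 32, 357]);
}
translate([1563, 352, 0]) {
  translate([0, 0, 357]) cube([275, 262, 31]);
  cube([32, 32, 357]);
  translate([243, 0, 0]) cube([32, 32, 357]);
  translate([0, 230, 0]) cube([32, 32, 357]);
  translate([243, 230, 0]) cube([32, 32, 357]);
}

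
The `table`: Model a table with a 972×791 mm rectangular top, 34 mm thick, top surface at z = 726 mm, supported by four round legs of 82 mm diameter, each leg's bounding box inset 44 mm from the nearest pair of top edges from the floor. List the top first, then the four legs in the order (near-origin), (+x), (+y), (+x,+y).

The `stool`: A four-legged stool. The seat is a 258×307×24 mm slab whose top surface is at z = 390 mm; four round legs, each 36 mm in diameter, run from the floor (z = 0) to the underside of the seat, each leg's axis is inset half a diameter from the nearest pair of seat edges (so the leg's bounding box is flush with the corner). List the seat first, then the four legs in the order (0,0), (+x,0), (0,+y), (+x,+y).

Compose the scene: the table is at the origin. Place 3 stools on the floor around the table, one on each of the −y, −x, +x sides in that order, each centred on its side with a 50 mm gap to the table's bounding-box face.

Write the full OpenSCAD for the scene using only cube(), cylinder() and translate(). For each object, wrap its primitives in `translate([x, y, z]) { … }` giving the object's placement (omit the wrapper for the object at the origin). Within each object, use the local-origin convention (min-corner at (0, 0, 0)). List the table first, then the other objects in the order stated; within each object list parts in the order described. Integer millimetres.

translate([0, 0, 692]) cube([972, 791, 34]);
translate([85, 85, 0]) cylinder(h = 692, r = 41);
translate([887, 85, 0]) cylinder(h = 692, r = 41);
translate([85, 706, 0]) cylinder(h = 692, r = 41);
translate([887, 706, 0]) cylinder(h = 692, r = 41);
translate([357, -357, 0]) {
  translate([0, 0, 366]) cube([258, 307, 24]);
  translate([18, 18, 0]) cylinder(h = 366, r = 18);
  translate([240, 18, 0]) cylinder(h = 366, r = 18);
  translate([18, 289, 0]) cylinder(h = 366, r = 18);
  translate([240, 289, 0]) cylinder(h = 366, r = 18);
}
translate([-308, 242, 0]) {
  translate([0, 0, 366]) cube([258, 307, 24]);
  translate([18, 18, 0]) cylinder(h = 366, r = 18);
  translate([240, 18, 0]) cylinder(h = 366, r = 18);
  translate([18, 289, 0]) cylinder(h = 366, r = 18);
  translate([240, 289, 0]) cylinder(h = 366, r = 18);
}
translate([1022, 242, 0]) {
  translate([0, 0, 366]) cube([258, 307, 24]);
  translate([18, 18, 0]) cylinder(h = 366, r = 18);
  translate([240, 18, 0]) cylinder(h = 366, r = 18);
  translate([18, 289, 0]) cylinder(h = 366, r = 18);
  translate([240, 289, 0]) cylinder(h = 366, r = 18);
}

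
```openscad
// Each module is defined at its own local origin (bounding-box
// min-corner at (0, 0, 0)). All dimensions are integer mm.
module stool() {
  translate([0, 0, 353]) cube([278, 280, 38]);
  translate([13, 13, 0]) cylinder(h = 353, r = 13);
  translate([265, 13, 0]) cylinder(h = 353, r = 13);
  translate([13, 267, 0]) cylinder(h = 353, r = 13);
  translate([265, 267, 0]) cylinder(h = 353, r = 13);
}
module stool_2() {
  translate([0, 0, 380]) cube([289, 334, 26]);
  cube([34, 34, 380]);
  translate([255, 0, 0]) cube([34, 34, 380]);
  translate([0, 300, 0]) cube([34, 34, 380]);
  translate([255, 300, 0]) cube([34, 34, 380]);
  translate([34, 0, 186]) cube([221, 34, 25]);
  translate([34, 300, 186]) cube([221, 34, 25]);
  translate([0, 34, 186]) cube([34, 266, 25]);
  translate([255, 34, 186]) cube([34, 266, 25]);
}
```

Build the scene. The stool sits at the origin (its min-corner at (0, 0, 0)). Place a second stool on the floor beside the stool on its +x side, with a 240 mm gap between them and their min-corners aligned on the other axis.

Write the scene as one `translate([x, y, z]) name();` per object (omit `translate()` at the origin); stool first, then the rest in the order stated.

stool();
translate([518, 0, 0]) stool_2();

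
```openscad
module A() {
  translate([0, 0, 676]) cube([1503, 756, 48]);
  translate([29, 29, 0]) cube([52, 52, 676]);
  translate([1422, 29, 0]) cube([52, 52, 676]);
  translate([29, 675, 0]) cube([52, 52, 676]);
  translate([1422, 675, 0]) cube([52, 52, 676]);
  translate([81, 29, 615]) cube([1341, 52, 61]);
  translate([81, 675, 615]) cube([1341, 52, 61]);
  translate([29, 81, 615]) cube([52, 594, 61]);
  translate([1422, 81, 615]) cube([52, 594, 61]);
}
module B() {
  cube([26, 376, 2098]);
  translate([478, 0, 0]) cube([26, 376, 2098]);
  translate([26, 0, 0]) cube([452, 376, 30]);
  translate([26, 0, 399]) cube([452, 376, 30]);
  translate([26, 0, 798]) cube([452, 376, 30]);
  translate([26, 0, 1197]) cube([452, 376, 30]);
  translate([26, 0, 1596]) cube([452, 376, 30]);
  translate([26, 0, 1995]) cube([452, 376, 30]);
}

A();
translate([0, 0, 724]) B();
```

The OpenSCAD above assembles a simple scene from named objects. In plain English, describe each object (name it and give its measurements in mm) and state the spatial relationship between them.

A is a table with a 1503×756 mm rectangular top, 48 mm thick, top surface at z = 724 mm, supported by four 52×52 mm square legs, each inset 29 mm from the nearest pair of top edges, running from the floor. Four apron rails, 52 mm thick and 61 mm tall, run between adjacent legs with their top edges flush with the underside of the top and their outer faces flush with the legs' outer faces.

B is an open bookshelf. Two side panels, each 26 mm thick, 376 mm deep and 2098 mm tall, stand 504 mm apart (outside-to-outside). Between them sit 6 shelves, each 30 mm thick and 376 mm deep, spanning the full gap between the sides. The bottom shelf rests on the floor (its underside at z = 0) and the clear gap between one shelf's top and the next shelf's underside is 369 mm.

The bookshelf is on top of the table.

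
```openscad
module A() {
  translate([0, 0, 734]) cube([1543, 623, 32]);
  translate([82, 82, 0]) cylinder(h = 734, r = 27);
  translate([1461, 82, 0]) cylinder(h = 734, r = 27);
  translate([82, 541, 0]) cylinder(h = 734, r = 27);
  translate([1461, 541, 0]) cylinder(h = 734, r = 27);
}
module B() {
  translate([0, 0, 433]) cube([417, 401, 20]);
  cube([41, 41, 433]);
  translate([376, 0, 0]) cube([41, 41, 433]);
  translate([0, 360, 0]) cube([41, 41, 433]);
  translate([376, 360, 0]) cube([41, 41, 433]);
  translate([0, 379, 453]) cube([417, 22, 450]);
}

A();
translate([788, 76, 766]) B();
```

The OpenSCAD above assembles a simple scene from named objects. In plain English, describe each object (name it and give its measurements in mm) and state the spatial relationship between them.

A is a table with a 1543×623 mm rectangular top, 32 mm thick, top surface at z = 766 mm, supported by four round legs of 54 mm diameter, each leg's bounding box inset 55 mm from the nearest pair of top edges, running from the floor.

B is a chair: 417×401 mm seat, 20 mm thick, top at z = 453 mm, on four 41 mm square corner legs flush with the seat edges. A 22 mm thick backrest slab spans the full seat width, extending 450 mm above the seat top, its back face flush with the seat's +y edge.

The chair is on top of the table.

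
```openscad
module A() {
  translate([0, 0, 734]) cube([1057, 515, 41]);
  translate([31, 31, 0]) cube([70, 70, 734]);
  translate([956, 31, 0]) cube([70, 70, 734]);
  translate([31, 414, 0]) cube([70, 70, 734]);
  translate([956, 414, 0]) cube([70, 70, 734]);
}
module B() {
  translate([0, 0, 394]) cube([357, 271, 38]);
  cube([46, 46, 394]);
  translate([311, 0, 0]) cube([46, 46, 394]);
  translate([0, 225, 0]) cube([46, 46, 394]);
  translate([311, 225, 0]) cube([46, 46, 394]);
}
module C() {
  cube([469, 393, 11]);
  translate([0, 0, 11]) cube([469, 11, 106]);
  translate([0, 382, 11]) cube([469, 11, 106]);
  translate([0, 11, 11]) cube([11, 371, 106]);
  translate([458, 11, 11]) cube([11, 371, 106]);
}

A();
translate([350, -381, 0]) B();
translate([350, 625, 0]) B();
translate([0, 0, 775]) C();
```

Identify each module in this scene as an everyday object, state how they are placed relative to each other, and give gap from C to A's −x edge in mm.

A is a table. B is a stool. C is an open box. Two stools sit around the table at the −y, +y sides. The open box is on top of the table. The gap from the open box to the table's −x edge is 0 mm.

The open box's min-x is at 0; the table's min-x is 0; gap = 0 mm.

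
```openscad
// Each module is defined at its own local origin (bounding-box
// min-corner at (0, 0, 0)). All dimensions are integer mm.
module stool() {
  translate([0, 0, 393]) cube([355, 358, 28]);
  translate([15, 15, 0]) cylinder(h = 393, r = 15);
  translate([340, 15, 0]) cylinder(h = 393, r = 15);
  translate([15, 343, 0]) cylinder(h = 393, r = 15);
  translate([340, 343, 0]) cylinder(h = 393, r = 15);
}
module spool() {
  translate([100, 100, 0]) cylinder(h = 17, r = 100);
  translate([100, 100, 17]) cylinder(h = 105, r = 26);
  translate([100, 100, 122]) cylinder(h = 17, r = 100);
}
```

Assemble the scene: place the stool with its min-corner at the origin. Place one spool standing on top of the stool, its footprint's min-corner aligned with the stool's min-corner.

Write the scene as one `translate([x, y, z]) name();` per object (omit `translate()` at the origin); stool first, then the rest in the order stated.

stool();
translate([0, 0, 421]) spool();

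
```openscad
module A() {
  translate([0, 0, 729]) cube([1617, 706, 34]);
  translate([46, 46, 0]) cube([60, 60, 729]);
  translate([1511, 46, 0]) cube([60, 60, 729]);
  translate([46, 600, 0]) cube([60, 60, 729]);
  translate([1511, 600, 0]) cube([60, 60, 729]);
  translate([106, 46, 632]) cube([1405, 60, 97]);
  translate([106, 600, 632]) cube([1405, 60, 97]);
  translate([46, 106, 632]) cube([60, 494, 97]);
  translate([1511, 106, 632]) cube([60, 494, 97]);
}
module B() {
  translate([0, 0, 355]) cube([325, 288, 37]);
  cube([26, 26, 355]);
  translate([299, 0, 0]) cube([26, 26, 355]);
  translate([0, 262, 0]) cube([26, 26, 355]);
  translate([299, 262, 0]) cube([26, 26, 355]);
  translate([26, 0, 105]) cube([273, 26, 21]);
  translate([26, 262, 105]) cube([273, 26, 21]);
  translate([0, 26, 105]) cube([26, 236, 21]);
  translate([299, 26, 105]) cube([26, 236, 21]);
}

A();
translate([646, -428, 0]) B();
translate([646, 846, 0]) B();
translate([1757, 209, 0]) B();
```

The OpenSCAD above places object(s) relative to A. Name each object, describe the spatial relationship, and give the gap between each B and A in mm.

Each stool's nearest face is 140 mm from the table's bounding box.

A is a table. B is a stool. Three stools sit around the table at the −y, +y, +x sides. The gap between each stool and the table is 140 mm.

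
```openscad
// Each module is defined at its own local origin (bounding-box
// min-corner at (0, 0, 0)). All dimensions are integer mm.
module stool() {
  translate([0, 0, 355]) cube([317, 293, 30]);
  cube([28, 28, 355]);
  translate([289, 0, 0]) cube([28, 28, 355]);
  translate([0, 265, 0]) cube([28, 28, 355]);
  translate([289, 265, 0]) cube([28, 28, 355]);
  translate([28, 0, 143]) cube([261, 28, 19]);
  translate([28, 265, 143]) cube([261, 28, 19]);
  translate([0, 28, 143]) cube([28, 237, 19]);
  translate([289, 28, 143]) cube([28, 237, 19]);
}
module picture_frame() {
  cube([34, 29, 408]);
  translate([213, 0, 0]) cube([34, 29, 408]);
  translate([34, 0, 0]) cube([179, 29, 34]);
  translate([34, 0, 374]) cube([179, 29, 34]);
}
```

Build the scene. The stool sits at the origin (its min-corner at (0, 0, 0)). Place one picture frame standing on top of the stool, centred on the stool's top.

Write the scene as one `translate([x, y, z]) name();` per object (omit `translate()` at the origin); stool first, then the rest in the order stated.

stool();
translate([35, 132, 385]) picture_frame();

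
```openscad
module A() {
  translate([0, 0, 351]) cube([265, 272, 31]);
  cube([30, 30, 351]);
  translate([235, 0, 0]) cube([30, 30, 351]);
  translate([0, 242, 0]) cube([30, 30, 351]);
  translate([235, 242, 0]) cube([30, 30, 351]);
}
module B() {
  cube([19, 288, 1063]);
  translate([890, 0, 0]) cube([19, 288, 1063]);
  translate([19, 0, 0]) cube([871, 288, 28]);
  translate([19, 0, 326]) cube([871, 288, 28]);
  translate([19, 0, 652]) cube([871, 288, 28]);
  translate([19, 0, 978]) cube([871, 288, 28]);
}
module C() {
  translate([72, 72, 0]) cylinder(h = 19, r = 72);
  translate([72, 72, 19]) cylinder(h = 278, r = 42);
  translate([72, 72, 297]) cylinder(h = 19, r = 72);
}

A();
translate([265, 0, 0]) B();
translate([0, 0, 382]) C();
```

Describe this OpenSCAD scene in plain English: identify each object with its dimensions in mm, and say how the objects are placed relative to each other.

A is a four-legged stool. The seat is 265×272 mm, 31 mm thick, top at z = 382 mm. It stands on four square legs, each 30×30 mm in cross-section, from z = 0 to the seat underside, each flush with a corner of the seat.

B is an open bookshelf. Two side panels, each 19 mm thick, 288 mm deep and 1063 mm tall, stand 909 mm apart (outside-to-outside). Between them sit 4 shelves, each 28 mm thick and 288 mm deep, spanning the full gap between the sides. The bottom shelf rests on the floor (its underside at z = 0) and the clear gap between one shelf's top and the next shelf's underside is 298 mm.

C is a spool: two coaxial disc flanges of radius 72 mm and thickness 19 mm, joined by a core cylinder of radius 42 mm and height 278 mm. The lower flange rests on z = 0 and the three cylinders share a vertical axis.

The bookshelf is against the stool's +x side, with their −y faces flush. The spool is on top of the stool.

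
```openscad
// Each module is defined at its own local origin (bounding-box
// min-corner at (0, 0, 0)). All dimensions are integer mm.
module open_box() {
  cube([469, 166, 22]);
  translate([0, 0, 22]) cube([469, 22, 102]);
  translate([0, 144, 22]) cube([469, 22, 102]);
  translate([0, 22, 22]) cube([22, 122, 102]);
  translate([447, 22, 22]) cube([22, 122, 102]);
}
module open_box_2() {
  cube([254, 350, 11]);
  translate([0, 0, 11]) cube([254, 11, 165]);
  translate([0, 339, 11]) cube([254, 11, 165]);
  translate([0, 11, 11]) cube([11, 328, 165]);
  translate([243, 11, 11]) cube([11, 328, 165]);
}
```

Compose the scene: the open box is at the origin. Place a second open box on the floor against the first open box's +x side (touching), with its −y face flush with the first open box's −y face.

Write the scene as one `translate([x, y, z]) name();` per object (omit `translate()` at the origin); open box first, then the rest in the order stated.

open_box();
translate([469, 0, 0]) open_box_2();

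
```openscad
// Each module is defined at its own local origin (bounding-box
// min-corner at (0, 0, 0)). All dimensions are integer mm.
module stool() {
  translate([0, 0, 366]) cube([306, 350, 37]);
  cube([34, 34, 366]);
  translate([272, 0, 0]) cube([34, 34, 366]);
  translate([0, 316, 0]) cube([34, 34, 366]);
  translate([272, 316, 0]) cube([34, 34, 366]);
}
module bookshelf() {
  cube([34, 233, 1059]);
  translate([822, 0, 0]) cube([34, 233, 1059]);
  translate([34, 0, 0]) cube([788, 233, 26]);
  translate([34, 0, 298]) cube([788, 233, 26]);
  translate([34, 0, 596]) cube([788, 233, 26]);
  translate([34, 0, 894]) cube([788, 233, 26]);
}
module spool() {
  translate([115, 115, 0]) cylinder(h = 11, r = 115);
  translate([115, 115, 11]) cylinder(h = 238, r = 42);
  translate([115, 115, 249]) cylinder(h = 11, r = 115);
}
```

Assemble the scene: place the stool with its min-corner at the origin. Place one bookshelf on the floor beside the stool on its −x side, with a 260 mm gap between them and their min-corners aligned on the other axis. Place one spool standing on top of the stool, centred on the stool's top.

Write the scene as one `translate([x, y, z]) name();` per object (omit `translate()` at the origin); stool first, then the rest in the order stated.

stool();
translate([-1116, 0, 0]) bookshelf();
translate([38, 60, 403]) spool();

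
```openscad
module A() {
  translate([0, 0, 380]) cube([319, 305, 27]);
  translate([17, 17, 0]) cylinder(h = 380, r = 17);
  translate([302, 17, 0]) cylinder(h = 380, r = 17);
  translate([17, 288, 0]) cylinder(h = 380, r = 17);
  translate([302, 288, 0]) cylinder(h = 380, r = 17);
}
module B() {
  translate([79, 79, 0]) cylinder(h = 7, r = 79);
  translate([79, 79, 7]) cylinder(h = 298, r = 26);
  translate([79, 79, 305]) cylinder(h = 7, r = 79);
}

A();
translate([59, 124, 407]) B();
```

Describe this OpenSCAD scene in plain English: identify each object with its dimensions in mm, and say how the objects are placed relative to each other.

A is a simple wooden stool: a rectangular seat 319 mm (x) by 305 mm (y), 27 mm thick, top face at z = 407 mm, on four round legs, each 34 mm in diameter. The legs rest on z = 0, each leg's axis is inset half a diameter from the nearest pair of seat edges (so the leg's bounding box is flush with the corner).

B is a spool: two coaxial disc flanges of radius 79 mm and thickness 7 mm, joined by a core cylinder of radius 26 mm and height 298 mm. The lower flange rests on z = 0 and the three cylinders share a vertical axis.

The spool is on top of the stool.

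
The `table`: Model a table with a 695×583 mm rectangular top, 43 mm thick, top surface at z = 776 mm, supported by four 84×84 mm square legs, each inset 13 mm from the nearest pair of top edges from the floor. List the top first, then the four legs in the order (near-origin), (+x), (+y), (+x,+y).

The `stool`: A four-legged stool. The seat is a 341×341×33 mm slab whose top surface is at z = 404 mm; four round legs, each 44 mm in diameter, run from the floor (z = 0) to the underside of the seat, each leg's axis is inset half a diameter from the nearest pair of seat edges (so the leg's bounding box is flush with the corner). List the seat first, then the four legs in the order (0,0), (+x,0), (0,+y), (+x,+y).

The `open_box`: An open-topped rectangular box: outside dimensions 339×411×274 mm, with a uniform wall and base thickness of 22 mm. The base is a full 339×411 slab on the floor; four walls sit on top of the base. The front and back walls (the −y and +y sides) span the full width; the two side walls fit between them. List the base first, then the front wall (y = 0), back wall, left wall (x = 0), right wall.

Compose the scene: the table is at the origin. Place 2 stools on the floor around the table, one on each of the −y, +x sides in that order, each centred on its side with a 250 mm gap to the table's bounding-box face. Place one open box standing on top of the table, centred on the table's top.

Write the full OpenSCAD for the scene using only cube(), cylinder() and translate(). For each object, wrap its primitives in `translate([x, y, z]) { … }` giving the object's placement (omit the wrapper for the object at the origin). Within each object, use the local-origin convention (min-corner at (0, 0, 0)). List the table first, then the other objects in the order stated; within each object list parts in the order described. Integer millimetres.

translate([0, 0, 733]) cube([695, 583, 43]);
translate([13, 13, 0]) cube([84, 84, 733]);
translate([598, 13, 0]) cube([84, 84, 733]);
translate([13, 486, 0]) cube([84, 84, 733]);
translate([598, 486, 0]) cube([84, 84, 733]);
translate([177, -591, 0]) {
  translate([0, 0, 371]) cube([341, 341, 33]);
  translate([22, 22, 0]) cylinder(h = 371, r = 22);
  translate([319, 22, 0]) cylinder(h = 371, r = 22);
  translate([22, 319, 0]) cylinder(h = 371, r = 22);
  translate([319, 319, 0]) cylinder(h = 371, r = 22);
}
translate([945, 121, 0]) {
  translate([0, 0, 371]) cube([341, 341, 33]);
  translate([22, 22, 0]) cylinder(h = 371, r = 22);
  translate([319, 22, 0]) cylinder(h = 371, r = 22);
  translate([22, 319, 0]) cylinder(h = 371, r = 22);
  translate([319, 319, 0]) cylinder(h = 371, r = 22);
}
translate([178, 86, 776]) {
  cube([339, 411, 22]);
  translate([0, 0, 22]) cube([339, 22, 252]);
  translate([0, 389, 22]) cube([339, 22, 252]);
  translate([0, 22, 22]) cube([22, 367, 252]);
  translate([317, 22, 22]) cube([22, 367, 252]);
}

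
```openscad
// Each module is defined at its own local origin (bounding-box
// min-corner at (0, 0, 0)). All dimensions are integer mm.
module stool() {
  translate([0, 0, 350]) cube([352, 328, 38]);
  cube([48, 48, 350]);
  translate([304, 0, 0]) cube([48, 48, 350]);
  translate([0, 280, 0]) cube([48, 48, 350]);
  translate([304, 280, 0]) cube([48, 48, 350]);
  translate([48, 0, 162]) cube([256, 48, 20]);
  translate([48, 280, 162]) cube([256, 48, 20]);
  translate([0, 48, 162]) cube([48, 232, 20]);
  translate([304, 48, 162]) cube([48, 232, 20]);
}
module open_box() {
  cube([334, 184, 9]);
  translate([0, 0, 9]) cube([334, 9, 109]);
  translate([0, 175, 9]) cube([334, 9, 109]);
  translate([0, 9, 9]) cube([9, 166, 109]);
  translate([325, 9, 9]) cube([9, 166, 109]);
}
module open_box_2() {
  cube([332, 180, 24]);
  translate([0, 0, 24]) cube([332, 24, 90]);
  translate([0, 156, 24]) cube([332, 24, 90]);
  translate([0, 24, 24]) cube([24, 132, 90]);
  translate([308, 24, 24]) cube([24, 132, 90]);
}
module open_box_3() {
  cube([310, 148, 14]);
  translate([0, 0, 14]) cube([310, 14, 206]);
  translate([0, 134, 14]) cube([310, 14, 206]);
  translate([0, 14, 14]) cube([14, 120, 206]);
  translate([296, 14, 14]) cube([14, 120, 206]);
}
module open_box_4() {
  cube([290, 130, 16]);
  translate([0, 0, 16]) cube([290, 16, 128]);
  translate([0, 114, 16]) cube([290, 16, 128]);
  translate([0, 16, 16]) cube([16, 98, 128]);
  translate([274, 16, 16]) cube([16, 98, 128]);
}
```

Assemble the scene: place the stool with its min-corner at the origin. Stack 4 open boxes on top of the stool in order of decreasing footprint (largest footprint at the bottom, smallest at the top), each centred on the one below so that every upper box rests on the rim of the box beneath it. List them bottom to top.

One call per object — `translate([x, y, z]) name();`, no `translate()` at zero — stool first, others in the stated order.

stool();
translate([9, 72, 388]) open_box();
translate([10, 74, 506]) open_box_2();
translate([21, 90, 620]) open_box_3();
translate([31, 99, 840]) open_box_4();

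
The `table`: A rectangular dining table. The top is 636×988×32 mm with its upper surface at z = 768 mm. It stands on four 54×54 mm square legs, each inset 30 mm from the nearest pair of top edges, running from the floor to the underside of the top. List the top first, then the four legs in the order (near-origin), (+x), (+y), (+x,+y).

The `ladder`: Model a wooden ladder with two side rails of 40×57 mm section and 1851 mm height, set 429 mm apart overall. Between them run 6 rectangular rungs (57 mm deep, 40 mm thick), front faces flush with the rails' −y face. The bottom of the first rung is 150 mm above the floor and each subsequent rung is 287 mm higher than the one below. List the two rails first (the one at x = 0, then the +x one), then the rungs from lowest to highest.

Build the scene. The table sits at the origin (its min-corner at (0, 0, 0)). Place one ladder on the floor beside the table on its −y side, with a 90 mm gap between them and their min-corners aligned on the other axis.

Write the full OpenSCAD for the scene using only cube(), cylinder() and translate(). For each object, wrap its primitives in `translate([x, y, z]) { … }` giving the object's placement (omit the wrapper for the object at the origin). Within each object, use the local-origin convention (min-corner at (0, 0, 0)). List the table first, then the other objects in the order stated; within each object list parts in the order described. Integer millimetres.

translate([0, 0, 736]) cube([636, 988, 32]);
translate([30, 30, 0]) cube([54, 54, 736]);
translate([552, 30, 0]) cube([54, 54, 736]);
translate([30, 904, 0]) cube([54, 54, 736]);
translate([552, 904, 0]) cube([54, 54, 736]);
translate([0, -147, 0]) {
  cube([40, 57, 1851]);
  translate([389, 0, 0]) cube([40, 57, 1851]);
  translate([40, 0, 150]) cube([349, 57, 40]);
  translate([40, 0, 437]) cube([349, 57, 40]);
  translate([40, 0, 724]) cube([349, 57, 40]);
  translate([40, 0, 1011]) cube([349, 57, 40]);
  translate([40, 0, 1298]) cube([349, 57, 40]);
  translate([40, 0, 1585]) cube([349, 57, 40]);
}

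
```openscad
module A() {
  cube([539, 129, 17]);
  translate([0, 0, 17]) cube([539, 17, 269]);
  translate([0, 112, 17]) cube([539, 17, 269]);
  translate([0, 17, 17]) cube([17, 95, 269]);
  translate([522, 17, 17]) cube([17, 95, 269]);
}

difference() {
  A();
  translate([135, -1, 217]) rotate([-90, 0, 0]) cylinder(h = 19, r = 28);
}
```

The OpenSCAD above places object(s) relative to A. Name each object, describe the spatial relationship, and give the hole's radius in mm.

A is an open box. The open box has a circular hole through its front wall. The hole's radius is 28 mm.

The subtracted cylinder has r = 28 mm.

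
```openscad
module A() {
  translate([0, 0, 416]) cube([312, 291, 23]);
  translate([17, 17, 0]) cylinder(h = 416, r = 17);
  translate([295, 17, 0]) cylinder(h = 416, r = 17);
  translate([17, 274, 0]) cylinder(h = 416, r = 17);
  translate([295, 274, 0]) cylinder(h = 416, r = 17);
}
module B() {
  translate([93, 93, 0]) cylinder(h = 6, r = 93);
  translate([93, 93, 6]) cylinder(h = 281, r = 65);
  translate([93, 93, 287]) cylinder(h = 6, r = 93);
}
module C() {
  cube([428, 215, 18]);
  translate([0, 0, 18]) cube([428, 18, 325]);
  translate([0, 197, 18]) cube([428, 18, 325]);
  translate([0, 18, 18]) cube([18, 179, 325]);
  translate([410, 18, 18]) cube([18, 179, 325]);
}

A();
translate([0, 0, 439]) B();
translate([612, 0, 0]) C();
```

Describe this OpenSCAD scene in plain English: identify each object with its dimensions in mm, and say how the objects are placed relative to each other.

A is a four-legged stool. The seat is a 312×291×23 mm slab whose top surface is at z = 439 mm; four round legs, each 34 mm in diameter, run from the floor (z = 0) to the underside of the seat, each leg's axis is inset half a diameter from the nearest pair of seat edges (so the leg's bounding box is flush with the corner).

B is a spool: two coaxial disc flanges of radius 93 mm and thickness 6 mm, joined by a core cylinder of radius 65 mm and height 281 mm. The lower flange rests on z = 0 and the three cylinders share a vertical axis.

C is an open-topped rectangular box: outside dimensions 428×215×343 mm, with a uniform wall and base thickness of 18 mm. The base is a full 428×215 slab on the floor; four walls sit on top of the base. The front and back walls (the −y and +y sides) span the full width; the two side walls fit between them.

The spool is on top of the stool. The open box is on the floor beside the stool on its +x side.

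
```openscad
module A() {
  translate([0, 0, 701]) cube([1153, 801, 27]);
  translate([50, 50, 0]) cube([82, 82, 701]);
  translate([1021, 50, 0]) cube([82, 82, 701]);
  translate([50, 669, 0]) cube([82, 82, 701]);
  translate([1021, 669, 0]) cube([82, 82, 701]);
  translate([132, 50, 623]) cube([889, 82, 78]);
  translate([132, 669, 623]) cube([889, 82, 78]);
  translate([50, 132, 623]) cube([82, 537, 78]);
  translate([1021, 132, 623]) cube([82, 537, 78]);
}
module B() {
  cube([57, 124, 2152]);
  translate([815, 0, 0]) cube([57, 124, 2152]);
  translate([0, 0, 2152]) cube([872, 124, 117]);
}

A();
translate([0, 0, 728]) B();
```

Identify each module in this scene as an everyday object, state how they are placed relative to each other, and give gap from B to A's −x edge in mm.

The door frame's min-x is at 0; the table's min-x is 0; gap = 0 mm.

A is a table. B is a door frame. The door frame is on top of the table. The gap from the door frame to the table's −x edge is 0 mm.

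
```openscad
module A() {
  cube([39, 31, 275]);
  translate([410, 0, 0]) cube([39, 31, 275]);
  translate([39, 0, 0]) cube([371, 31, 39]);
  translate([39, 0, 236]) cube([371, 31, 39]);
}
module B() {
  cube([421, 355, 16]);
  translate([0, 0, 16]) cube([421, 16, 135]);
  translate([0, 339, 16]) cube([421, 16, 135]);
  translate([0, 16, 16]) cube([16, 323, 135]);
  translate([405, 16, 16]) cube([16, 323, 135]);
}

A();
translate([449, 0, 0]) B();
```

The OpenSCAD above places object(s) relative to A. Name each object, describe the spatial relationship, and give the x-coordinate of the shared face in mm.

A is a picture frame. B is an open box. The open box is against the picture frame's +x side, with their −y faces flush. The x-coordinate of the shared face is 449 mm.

The picture frame's +x face and the open box's −x face are both at x = 449 mm.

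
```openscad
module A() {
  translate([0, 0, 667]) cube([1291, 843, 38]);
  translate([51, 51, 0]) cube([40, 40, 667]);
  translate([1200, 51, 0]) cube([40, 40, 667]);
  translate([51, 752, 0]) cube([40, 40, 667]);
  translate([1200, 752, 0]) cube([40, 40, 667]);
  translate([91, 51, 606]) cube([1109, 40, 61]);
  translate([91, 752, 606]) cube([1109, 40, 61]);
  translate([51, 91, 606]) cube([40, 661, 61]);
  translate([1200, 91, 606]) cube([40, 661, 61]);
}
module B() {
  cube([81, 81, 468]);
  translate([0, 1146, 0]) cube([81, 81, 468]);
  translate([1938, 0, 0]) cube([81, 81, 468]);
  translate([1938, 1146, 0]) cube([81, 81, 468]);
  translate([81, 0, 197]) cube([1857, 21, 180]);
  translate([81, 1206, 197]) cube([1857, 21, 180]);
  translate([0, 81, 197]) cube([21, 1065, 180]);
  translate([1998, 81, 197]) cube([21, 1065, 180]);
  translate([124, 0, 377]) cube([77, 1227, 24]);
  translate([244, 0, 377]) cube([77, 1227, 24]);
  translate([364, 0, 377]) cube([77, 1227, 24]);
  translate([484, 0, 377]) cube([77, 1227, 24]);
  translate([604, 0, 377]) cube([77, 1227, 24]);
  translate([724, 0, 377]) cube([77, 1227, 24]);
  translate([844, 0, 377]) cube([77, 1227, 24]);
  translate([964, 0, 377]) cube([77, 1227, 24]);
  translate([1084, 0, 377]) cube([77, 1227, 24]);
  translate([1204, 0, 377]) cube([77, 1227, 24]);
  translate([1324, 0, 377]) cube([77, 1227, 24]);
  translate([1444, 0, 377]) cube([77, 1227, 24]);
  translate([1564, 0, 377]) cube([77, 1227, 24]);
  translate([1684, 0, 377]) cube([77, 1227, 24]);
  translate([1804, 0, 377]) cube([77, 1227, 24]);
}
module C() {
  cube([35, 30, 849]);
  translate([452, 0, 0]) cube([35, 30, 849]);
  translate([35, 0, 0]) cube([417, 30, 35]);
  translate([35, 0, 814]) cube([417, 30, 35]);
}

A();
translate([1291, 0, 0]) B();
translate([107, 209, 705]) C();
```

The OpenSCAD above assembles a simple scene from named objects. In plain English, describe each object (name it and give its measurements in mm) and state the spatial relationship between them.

A is a rectangular dining table. The top is 1291×843×38 mm with its upper surface at z = 705 mm. It stands on four 40×40 mm square legs, each inset 51 mm from the nearest pair of top edges, running from the floor to the underside of the top. Four apron rails, 40 mm thick and 61 mm tall, run between adjacent legs with their top edges flush with the underside of the top and their outer faces flush with the legs' outer faces.

B is a bed frame 2019 mm long (x) by 1227 mm wide (y). Four 81×81 mm corner posts, 468 mm tall, at the corners of the footprint. Four rails of 21 mm thickness and 180 mm height run between adjacent posts with their undersides at z = 197 mm, their outer faces flush with the outside of the frame (the two x-running rails run between the posts' inner faces; the two y-running rails run between the posts' inner faces). 15 slats, each 77 mm wide (x) and 24 mm thick, lie across the top of the two x-running rails, running the full 1227 mm width of the frame in y; the slats are evenly spaced along x between the inner faces of the end posts with equal gaps (rounded down to the nearest mm) at the −x end and between each pair — any rounding remainder accumulates at the +x end.

C is a picture frame with a 417×779 mm rectangular opening (x by z) and a uniform 35 mm border on every side. Frame depth is 30 mm along y. It is built from two vertical stiles running the full outside height and two horizontal rails spanning the gap between the stiles.

The bed frame is against the table's +x side, with their −y faces flush. The picture frame is on top of the table.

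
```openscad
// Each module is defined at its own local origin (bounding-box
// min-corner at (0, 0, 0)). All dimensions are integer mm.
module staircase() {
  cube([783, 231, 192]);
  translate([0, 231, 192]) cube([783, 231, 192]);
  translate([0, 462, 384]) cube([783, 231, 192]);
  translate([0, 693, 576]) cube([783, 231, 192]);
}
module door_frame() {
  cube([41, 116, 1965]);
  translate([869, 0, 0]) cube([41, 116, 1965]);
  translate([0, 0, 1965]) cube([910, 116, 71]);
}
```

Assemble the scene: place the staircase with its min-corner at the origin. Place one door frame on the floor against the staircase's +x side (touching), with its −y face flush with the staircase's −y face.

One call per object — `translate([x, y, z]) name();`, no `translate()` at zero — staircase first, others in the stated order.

staircase();
translate([783, 0, 0]) door_frame();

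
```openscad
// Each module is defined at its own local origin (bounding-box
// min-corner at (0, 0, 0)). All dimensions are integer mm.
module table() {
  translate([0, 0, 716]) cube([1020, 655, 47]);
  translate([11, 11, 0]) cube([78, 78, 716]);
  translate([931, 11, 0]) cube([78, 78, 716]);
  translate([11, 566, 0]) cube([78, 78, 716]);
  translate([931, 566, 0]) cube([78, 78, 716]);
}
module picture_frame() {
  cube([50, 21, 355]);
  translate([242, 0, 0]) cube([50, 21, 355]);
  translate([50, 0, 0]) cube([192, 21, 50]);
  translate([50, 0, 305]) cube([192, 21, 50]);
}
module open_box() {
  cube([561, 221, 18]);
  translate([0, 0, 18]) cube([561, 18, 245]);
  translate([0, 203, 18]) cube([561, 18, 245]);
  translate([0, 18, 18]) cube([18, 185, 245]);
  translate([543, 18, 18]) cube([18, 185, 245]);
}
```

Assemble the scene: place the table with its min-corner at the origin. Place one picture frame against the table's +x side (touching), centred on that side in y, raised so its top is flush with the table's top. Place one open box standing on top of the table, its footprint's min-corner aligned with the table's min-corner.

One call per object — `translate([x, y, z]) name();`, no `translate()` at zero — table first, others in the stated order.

table();
translate([1020, 317, 408]) picture_frame();
translate([0, 0, 763]) open_box();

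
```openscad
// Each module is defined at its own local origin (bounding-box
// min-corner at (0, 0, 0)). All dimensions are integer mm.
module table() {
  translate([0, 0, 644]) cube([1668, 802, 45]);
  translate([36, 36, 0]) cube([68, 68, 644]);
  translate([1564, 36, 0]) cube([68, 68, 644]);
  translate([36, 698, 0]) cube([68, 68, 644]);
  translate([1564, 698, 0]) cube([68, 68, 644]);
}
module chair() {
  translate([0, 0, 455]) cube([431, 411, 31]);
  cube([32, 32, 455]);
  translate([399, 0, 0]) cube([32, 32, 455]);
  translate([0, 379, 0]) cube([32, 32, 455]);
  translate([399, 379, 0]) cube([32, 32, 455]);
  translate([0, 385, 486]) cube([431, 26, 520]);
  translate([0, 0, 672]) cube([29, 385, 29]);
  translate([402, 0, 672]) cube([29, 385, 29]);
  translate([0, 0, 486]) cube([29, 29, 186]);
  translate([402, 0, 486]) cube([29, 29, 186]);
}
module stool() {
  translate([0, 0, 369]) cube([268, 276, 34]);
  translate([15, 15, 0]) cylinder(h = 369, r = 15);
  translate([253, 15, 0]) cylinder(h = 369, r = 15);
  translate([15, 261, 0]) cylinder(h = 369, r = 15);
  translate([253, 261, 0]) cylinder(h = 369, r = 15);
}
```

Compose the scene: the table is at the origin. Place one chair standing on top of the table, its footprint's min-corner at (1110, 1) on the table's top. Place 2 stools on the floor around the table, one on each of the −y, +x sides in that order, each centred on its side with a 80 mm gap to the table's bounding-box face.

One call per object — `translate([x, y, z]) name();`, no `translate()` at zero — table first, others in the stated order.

table();
translate([1110, 1, 689]) chair();
translate([700, -356, 0]) stool();
translate([1748, 263, 0]) stool();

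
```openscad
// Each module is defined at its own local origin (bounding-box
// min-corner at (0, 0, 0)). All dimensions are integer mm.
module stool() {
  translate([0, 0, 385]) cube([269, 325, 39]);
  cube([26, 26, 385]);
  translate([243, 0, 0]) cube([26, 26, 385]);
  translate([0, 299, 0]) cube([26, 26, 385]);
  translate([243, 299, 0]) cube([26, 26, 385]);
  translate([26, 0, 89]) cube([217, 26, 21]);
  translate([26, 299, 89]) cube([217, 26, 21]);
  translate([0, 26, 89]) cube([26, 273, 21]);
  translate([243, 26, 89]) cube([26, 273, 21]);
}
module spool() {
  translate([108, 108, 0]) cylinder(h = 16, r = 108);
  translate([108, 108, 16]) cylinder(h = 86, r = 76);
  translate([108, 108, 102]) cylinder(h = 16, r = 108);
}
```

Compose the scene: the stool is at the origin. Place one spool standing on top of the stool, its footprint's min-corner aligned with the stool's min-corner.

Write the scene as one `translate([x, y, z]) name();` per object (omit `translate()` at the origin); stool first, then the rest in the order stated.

stool();
translate([0, 0, 424]) spool();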